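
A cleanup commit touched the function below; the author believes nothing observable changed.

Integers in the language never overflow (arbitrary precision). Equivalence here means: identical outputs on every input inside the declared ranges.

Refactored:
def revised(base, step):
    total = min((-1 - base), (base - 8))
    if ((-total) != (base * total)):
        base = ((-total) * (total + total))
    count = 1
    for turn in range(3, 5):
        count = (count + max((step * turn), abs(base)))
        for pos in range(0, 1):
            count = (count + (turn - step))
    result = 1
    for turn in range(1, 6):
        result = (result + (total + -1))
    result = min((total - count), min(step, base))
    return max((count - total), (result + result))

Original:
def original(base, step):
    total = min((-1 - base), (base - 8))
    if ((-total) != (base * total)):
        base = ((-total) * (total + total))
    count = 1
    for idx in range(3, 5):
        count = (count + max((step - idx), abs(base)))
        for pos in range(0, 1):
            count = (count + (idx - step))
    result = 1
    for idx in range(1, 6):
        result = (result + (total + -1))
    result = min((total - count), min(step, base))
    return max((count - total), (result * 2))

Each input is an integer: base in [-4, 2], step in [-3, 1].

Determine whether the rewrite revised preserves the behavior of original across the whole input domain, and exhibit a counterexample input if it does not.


On input base=-1, step=1, original returns 17 while revised returns 22.
verdict: not equivalent; witness: base=-1, step=1


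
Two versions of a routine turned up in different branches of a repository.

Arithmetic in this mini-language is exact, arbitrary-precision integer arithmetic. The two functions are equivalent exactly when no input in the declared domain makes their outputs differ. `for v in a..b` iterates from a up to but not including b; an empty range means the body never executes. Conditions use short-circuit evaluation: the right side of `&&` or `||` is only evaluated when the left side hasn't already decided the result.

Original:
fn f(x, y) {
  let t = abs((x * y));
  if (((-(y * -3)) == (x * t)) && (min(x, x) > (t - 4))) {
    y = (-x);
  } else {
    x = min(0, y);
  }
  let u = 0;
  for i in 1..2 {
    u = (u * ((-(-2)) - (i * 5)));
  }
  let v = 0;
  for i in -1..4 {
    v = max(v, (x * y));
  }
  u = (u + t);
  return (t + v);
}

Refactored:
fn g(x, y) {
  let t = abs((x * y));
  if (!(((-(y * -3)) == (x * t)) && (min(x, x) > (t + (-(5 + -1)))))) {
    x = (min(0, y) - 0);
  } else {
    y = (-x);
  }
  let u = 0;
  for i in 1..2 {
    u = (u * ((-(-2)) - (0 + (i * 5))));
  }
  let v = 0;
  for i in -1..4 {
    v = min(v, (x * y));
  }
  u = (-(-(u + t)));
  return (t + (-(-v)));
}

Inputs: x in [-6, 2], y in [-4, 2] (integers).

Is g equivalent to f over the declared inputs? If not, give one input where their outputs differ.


Input x=-6, y=-4: 40 from f versus 24 from g.
verdict: not equivalent; witness: x=-6, y=-4


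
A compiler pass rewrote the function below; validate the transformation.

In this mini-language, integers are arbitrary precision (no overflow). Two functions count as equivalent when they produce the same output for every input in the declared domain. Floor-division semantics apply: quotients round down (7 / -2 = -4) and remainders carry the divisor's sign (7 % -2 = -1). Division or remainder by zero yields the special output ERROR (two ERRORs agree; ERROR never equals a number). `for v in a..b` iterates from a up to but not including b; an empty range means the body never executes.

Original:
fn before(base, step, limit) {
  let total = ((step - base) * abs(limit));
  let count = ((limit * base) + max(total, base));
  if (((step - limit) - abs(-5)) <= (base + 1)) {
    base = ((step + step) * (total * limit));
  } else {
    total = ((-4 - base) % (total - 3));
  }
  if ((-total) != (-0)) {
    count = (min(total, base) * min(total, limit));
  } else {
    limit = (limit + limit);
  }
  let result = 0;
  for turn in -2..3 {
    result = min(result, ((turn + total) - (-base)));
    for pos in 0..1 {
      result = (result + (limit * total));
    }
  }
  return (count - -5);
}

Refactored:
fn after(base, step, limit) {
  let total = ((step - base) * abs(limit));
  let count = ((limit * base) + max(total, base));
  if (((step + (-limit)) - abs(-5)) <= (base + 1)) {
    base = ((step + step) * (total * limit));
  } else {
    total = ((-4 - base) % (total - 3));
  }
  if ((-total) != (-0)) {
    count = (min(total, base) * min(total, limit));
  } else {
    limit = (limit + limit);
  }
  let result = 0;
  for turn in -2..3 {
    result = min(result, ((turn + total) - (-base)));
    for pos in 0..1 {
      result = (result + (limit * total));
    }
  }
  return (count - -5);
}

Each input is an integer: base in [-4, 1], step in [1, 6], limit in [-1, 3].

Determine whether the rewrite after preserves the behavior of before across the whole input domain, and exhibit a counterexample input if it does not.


Comparing the listings, the differences include: arithmetic usage differs.
One worked example (base=-4, step=3, limit=2) — before: total := 14 | count := 6 | (((step - limit) - abs(-5)) <= (base + 1)): true | base := 168 | ((-total) != (-0)): true | count := 28 | result := 0 | iter turn=-2: | result := 0 | iter pos=0: | result := 28 | iter turn=-1: | result := 28 | iter pos=0: | result := 56 | iter turn=0: | result := 56 | iter pos=0: | result := 84 | iter turn=1: | result := 84 | iter pos=0: | result := 112 | iter turn=2: | result := 112 | iter pos=0: | result := 140 | result 33; after: total := 14 | count := 6 | (((step + (-limit)) - abs(-5)) <= (base + 1)): true | base := 168 | ((-total) != (-0)): true | count := 28 | result := 0 | iter turn=-2: | result := 0 | iter pos=0: | result := 28 | iter turn=-1: | result := 28 | iter pos=0: | result := 56 | iter turn=0: | result := 56 | iter pos=0: | result := 84 | iter turn=1: | result := 84 | iter pos=0: | result := 112 | iter turn=2: | result := 112 | iter pos=0: | result := 140 | result 33; agreement on 33.
Checked all 180 inputs in the declared domain: the outputs agree on every one.
verdict: equivalent


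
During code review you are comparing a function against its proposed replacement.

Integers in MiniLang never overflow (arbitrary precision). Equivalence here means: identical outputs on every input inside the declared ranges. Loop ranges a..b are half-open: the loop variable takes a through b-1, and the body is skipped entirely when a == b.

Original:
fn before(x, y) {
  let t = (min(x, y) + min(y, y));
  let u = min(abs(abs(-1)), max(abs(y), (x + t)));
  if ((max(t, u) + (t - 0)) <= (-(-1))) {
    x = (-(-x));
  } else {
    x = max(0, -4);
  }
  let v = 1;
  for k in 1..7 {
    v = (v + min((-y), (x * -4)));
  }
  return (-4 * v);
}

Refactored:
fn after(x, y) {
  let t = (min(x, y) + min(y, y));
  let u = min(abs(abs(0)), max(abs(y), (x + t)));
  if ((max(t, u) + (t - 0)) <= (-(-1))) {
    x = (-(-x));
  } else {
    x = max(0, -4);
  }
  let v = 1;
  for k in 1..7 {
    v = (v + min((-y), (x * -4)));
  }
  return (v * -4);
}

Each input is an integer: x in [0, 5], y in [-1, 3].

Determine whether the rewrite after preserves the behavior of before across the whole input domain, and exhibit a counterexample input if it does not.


Equivalent. The one real change (`-1` became `0`) has no effect anywhere in the declared ranges.
Sweeping the whole domain (30 inputs) finds no disagreement.
One worked example (x=5, y=3) — before: t becomes 6; next u becomes 1; next ((max(t, u) + (t - 0)) <= (-(-1))) evaluates to false; next x becomes 0; next v becomes 1; next at k=1:; next v becomes -2; next at k=2:; next v becomes -5; next at k=3:; next v becomes -8; next at k=4:; next v becomes -11; next at k=5:; next v becomes -14; next at k=6:; next v becomes -17; next final value 68; after: t becomes 6; next u becomes 0; next ((max(t, u) + (t - 0)) <= (-(-1))) evaluates to false; next x becomes 0; next v becomes 1; next at k=1:; next v becomes -2; next at k=2:; next v becomes -5; next at k=3:; next v becomes -8; next at k=4:; next v becomes -11; next at k=5:; next v becomes -14; next at k=6:; next v becomes -17; next final value 68; agreement on 68.
verdict: equivalent


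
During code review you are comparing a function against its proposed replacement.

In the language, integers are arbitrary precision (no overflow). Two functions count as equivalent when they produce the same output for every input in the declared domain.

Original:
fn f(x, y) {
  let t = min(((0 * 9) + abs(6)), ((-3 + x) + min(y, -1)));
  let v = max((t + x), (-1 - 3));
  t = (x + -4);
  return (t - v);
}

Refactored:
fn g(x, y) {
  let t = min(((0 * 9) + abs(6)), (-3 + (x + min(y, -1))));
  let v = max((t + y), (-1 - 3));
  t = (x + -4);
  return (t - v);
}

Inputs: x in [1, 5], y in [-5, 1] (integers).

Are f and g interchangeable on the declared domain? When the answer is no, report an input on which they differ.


The rewrite breaks on x=1, y=-2, where the results are 0 and 1.
f: t=-4, then v=-3, then t=-3, then returns 0
g: t=-4, then v=-4, then t=-3, then returns 1
verdict: not equivalent; witness: x=1, y=-2


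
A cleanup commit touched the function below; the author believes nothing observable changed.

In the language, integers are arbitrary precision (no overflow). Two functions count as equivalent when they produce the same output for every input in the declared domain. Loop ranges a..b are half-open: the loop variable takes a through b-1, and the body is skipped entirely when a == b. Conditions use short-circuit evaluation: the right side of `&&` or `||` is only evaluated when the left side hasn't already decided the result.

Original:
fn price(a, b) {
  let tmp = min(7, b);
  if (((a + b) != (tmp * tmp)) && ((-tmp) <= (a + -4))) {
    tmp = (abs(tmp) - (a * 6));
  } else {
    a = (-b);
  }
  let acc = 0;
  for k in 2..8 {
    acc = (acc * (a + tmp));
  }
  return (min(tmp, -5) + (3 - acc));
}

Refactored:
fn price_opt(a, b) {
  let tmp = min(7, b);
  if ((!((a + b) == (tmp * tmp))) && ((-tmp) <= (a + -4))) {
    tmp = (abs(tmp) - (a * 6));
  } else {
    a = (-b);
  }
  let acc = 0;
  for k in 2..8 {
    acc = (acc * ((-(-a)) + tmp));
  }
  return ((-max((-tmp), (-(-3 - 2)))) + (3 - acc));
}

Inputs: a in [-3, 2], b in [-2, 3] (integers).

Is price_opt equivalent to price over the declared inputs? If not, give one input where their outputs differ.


The two are interchangeable: min/max/abs usage differs; comparison usage differs; constant usage differs; arithmetic usage differs; boolean connective usage differs, and every declared input agrees.
Tracing a=2, b=3: price: tmp=3, then (((a + b) != (tmp * tmp)) && ((-tmp) <= (a + -4))) is true, then tmp=-9, then acc=0, then (k=2), then acc=0, then (k=3), then acc=0, then (k=4), then acc=0, then (k=5), then acc=0, then (k=6), then acc=0, then (k=7), then acc=0, then returns -6 | price_opt: tmp=3, then ((!((a + b) == (tmp * tmp))) && ((-tmp) <= (a + -4))) is true, then tmp=-9, then acc=0, then (k=2), then acc=0, then (k=3), then acc=0, then (k=4), then acc=0, then (k=5), then acc=0, then (k=6), then acc=0, then (k=7), then acc=0, then returns -6 — matching result -6.
An exhaustive pass over the 36 declared inputs shows identical outputs.
verdict: equivalent


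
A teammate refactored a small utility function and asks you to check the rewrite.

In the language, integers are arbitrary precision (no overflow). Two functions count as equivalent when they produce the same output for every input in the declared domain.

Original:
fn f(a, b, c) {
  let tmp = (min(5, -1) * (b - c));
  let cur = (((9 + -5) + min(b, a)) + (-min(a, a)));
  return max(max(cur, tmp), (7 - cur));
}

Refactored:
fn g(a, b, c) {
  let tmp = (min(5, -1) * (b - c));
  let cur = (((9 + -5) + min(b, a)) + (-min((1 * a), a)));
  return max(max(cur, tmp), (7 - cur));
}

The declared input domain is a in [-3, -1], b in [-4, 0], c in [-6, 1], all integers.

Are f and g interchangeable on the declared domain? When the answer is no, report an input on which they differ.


This is a faithful refactor — arithmetic usage differs; also constant usage differs, but the computed results match everywhere.
Spot check at a=-2, b=-2, c=-6 — f: tmp=-4, then cur=4, then returns 4. g: tmp=-4, then cur=4, then returns 4. Both give 4.
Checked all 120 inputs in the declared domain: the outputs agree on every one.
verdict: equivalent


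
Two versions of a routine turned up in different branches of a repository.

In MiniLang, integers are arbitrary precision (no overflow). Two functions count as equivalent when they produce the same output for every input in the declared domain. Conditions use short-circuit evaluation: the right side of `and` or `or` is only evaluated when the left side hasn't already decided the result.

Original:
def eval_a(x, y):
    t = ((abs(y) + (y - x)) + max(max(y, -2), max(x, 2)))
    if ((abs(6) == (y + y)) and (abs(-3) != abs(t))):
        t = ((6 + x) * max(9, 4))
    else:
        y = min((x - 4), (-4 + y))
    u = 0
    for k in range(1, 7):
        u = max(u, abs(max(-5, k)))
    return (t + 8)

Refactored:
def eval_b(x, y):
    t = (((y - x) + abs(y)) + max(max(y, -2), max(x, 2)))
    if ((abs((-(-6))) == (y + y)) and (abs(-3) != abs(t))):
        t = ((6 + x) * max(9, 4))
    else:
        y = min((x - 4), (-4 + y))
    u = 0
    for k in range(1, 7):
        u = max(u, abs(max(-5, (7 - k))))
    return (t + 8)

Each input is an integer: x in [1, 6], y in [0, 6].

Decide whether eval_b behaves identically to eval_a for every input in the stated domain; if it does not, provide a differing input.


The two versions differ — the changes include constant usage differs; arithmetic usage differs.
As a probe, take x=5, y=0: eval_a runs t becomes 0; next ((abs(6) == (y + y)) and (abs(-3) != abs(t))) evaluates to false; next y becomes -4; next u becomes 0; next at k=1:; next u becomes 1; next at k=2:; next u becomes 2; next at k=3:; next u becomes 3; next at k=4:; next u becomes 4; next at k=5:; next u becomes 5; next at k=6:; next u becomes 6; next final value 8; eval_b runs t becomes 0; next ((abs((-(-6))) == (y + y)) and (abs(-3) != abs(t))) evaluates to false; next y becomes -4; next u becomes 0; next at k=1:; next u becomes 6; next at k=2:; next u becomes 6; next at k=3:; next u becomes 6; next at k=4:; next u becomes 6; next at k=5:; next u becomes 6; next at k=6:; next u becomes 6; next final value 8; both end at 8.
Sweeping the whole domain (42 inputs) finds no disagreement.
verdict: equivalent


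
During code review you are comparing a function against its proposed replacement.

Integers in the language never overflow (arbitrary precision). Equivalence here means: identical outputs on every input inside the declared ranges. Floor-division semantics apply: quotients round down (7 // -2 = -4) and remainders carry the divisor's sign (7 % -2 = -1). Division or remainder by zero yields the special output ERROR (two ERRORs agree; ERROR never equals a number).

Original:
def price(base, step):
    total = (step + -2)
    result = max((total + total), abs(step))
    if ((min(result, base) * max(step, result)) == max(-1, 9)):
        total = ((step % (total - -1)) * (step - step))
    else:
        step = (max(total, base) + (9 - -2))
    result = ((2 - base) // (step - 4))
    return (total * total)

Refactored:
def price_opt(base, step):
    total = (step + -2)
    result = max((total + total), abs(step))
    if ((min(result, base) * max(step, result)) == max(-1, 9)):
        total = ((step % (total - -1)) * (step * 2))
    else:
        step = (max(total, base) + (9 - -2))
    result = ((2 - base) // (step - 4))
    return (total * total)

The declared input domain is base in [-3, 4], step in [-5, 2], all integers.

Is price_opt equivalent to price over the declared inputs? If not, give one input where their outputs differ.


Run the pair on base=3, step=-3.
price: total=-5, then result=3, then ((min(result, base) * max(step, result)) == max(-1, 9)) is true, then total=0, then result=0, then returns 0
price_opt: total=-5, then result=3, then ((min(result, base) * max(step, result)) == max(-1, 9)) is true, then total=18, then result=0, then returns 324
0 != 324, so the rewrite changes behavior.
verdict: not equivalent; witness: base=3, step=-3


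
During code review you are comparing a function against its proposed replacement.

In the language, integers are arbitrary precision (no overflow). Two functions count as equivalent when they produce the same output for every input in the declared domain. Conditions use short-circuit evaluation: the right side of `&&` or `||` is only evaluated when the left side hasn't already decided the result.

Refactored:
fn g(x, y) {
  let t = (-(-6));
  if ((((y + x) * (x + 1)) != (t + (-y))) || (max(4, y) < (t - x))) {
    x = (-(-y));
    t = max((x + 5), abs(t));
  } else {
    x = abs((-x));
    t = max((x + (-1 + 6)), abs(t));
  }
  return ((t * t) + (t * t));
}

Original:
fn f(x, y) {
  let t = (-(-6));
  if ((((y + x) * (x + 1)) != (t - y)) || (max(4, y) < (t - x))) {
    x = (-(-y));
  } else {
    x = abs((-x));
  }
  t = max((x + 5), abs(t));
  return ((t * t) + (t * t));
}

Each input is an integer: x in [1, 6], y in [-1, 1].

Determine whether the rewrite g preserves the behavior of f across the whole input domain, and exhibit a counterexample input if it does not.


Behavior is preserved: although constant usage differs; also min/max/abs usage differs; also statement counts differ; also arithmetic usage differs, the outputs never diverge.
Spot check at x=6, y=1 — f: t := 6 | ((((y + x) * (x + 1)) != (t - y)) || (max(4, y) < (t - x))): true | x := 1 | t := 6 | result 72. g: t := 6 | ((((y + x) * (x + 1)) != (t + (-y))) || (max(4, y) < (t - x))): true | x := 1 | t := 6 | result 72. Both give 72.
Across all 18 domain points the two functions coincide.
verdict: equivalent


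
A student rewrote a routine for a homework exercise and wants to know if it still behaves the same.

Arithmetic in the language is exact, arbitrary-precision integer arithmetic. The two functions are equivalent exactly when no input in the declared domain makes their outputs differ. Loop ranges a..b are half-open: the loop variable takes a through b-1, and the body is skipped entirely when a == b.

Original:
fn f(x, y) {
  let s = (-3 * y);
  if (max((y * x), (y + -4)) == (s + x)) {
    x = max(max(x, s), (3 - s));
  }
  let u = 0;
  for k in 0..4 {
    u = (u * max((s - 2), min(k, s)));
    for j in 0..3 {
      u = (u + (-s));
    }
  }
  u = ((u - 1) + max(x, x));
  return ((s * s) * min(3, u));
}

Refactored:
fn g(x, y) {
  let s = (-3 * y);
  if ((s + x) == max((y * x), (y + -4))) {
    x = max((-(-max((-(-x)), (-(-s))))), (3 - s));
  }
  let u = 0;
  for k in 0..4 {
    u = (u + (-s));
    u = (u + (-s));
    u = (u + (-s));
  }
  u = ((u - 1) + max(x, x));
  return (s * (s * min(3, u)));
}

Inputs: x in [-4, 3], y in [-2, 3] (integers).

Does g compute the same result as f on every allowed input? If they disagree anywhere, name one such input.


Evaluate both at x=-4, y=-2.
f: s becomes 6; next (max((y * x), (y + -4)) == (s + x)) evaluates to false; next u becomes 0; next at k=0:; next u becomes 0; next at j=0:; next u becomes -6; next at j=1:; next u becomes -12; next at j=2:; next u becomes -18; next at k=1:; next u becomes -72; next at j=0:; next u becomes -78; next at j=1:; next u becomes -84; next at j=2:; next u becomes -90; next at k=2:; next u becomes -360; next at j=0:; next u becomes -366; next at j=1:; next u becomes -372; next at j=2:; next u becomes -378; next at k=3:; next u becomes -1512; next at j=0:; next u becomes -1518; next at j=1:; next u becomes -1524; next at j=2:; next u becomes -1530; next u becomes -1535; next final value -55260
g: s becomes 6; next ((s + x) == max((y * x), (y + -4))) evaluates to false; next u becomes 0; next at k=0:; next u becomes -6; next u becomes -12; next u becomes -18; next at k=1:; next u becomes -24; next u becomes -30; next u becomes -36; next at k=2:; next u becomes -42; next u becomes -48; next u becomes -54; next at k=3:; next u becomes -60; next u becomes -66; next u becomes -72; next u becomes -77; next final value -2772
-55260 != -2772, so the rewrite changes behavior.
verdict: not equivalent; witness: x=-4, y=-2


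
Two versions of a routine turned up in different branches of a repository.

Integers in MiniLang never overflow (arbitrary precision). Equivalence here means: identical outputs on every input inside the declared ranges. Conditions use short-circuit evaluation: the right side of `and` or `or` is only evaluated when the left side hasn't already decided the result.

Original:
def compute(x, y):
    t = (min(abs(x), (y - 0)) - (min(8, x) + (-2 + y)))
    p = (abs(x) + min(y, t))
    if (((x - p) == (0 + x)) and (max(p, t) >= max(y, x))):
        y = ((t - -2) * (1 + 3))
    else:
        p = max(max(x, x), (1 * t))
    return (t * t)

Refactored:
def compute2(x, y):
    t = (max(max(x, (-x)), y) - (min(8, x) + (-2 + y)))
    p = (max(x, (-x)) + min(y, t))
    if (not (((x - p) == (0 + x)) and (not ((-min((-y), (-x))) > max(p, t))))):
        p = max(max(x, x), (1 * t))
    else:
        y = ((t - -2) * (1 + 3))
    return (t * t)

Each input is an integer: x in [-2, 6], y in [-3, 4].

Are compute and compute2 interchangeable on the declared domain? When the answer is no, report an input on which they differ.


There is a counterexample at x=-2, y=-3: 16 on one side, 81 on the other.
compute: t := 4 | p := -1 | (((x - p) == (0 + x)) and (max(p, t) >= max(y, x))): false | p := 4 | result 16
compute2: t := 9 | p := -1 | (not (((x - p) == (0 + x)) and (not ((-min((-y), (-x))) > max(p, t))))): true | p := 9 | result 81
verdict: not equivalent; witness: x=-2, y=-3


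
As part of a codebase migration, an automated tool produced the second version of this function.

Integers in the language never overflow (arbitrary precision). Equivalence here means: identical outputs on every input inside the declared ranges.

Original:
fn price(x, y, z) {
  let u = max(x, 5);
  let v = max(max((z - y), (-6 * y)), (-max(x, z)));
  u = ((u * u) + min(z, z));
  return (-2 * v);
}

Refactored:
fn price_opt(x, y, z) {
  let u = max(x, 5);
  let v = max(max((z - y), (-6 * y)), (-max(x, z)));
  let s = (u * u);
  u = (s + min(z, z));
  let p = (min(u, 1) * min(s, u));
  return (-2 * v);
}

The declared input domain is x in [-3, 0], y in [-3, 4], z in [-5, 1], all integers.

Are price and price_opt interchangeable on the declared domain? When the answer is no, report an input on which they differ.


Comparing the listings, the differences include: min/max/abs usage differs; and constant usage differs; and statement counts differ; and local variable names differ; and arithmetic usage differs.
One worked example (x=-1, y=-3, z=-3) — price: u := 5 | v := 18 | u := 22 | result -36; price_opt: u := 5 | v := 18 | s := 25 | u := 22 | p := 22 | result -36; agreement on -36.
Sweeping the whole domain (224 inputs) finds no disagreement.
verdict: equivalent


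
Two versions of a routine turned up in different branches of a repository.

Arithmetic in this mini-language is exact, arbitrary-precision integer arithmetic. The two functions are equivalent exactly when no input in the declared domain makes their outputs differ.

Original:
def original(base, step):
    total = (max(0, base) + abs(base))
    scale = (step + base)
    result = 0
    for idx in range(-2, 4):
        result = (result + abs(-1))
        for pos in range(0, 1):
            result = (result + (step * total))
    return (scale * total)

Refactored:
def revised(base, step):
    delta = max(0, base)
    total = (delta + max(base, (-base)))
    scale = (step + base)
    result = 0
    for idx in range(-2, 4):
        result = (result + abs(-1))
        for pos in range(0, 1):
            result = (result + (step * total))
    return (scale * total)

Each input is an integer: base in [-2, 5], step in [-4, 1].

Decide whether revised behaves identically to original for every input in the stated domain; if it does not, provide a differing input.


The two versions differ — the changes include min/max/abs usage differs, plus statement counts differ, plus local variable names differ.
Tracing base=2, step=-4: original: total := 4 | scale := -2 | result := 0 | iter idx=-2: | result := 1 | iter pos=0: | result := -15 | iter idx=-1: | result := -14 | iter pos=0: | result := -30 | iter idx=0: | result := -29 | iter pos=0: | result := -45 | iter idx=1: | result := -44 | iter pos=0: | result := -60 | iter idx=2: | result := -59 | iter pos=0: | result := -75 | iter idx=3: | result := -74 | iter pos=0: | result := -90 | result -8 | revised: delta := 2 | total := 4 | scale := -2 | result := 0 | iter idx=-2: | result := 1 | iter pos=0: | result := -15 | iter idx=-1: | result := -14 | iter pos=0: | result := -30 | iter idx=0: | result := -29 | iter pos=0: | result := -45 | iter idx=1: | result := -44 | iter pos=0: | result := -60 | iter idx=2: | result := -59 | iter pos=0: | result := -75 | iter idx=3: | result := -74 | iter pos=0: | result := -90 | result -8 — matching result -8.
Every one of the 48 inputs gives matching results.
verdict: equivalent


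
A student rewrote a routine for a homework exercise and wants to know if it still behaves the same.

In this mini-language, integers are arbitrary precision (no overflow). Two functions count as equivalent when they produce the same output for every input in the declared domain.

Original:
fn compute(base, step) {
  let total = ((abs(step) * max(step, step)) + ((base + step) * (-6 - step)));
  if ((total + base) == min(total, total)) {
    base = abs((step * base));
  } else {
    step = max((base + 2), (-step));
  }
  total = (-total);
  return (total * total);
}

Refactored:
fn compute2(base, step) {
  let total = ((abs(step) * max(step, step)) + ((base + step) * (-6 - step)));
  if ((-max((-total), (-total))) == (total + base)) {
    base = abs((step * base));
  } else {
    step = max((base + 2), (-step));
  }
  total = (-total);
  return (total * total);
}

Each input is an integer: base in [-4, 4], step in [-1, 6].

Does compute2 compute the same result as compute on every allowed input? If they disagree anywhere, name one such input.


Comparing the listings, the differences include: min/max/abs usage differs.
As a probe, take base=0, step=2: compute runs total := -12 | ((total + base) == min(total, total)): true | base := 0 | total := 12 | result 144; compute2 runs total := -12 | ((-max((-total), (-total))) == (total + base)): true | base := 0 | total := 12 | result 144; both end at 144.
Checked all 72 inputs in the declared domain: the outputs agree on every one.
verdict: equivalent


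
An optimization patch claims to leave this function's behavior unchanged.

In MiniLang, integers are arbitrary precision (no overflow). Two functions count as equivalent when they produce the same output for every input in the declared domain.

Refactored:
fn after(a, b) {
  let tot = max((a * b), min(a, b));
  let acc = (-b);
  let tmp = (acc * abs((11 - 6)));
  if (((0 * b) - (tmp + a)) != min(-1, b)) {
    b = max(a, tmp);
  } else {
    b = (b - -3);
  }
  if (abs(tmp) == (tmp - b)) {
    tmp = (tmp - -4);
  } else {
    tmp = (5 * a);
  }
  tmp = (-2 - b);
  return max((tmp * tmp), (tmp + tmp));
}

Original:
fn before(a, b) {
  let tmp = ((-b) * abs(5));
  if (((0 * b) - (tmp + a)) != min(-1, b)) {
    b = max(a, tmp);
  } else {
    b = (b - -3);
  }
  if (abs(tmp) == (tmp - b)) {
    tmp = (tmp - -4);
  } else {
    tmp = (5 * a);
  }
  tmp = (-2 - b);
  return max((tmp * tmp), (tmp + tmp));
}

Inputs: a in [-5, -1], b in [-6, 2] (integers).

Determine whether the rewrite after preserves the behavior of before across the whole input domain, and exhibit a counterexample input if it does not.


Comparing the listings, the differences include: constant usage differs, and arithmetic usage differs, and local variable names differ, and statement counts differ, and min/max/abs usage differs.
As a probe, take a=-1, b=-1: before runs tmp becomes 5; next (((0 * b) - (tmp + a)) != min(-1, b)) evaluates to true; next b becomes 5; next (abs(tmp) == (tmp - b)) evaluates to false; next tmp becomes -5; next tmp becomes -7; next final value 49; after runs tot becomes 1; next acc becomes 1; next tmp becomes 5; next (((0 * b) - (tmp + a)) != min(-1, b)) evaluates to true; next b becomes 5; next (abs(tmp) == (tmp - b)) evaluates to false; next tmp becomes -5; next tmp becomes -7; next final value 49; both end at 49.
Sweeping the whole domain (45 inputs) finds no disagreement.
verdict: equivalent


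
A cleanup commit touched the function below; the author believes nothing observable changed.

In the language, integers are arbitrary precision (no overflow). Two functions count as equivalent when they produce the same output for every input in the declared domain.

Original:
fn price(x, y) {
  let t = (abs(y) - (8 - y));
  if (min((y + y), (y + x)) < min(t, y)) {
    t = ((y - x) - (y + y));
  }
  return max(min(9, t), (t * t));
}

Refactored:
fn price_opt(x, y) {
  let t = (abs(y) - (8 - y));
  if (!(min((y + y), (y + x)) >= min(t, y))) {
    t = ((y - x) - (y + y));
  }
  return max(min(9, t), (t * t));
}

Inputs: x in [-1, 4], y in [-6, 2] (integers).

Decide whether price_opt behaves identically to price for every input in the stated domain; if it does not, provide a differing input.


Comparing the listings, the differences include: comparison usage differs; boolean connective usage differs.
Spot check at x=4, y=-1 — price: t := -8 | (min((y + y), (y + x)) < min(t, y)): false | result 64. price_opt: t := -8 | (!(min((y + y), (y + x)) >= min(t, y))): false | result 64. Both give 64.
Every one of the 54 inputs gives matching results.
verdict: equivalent


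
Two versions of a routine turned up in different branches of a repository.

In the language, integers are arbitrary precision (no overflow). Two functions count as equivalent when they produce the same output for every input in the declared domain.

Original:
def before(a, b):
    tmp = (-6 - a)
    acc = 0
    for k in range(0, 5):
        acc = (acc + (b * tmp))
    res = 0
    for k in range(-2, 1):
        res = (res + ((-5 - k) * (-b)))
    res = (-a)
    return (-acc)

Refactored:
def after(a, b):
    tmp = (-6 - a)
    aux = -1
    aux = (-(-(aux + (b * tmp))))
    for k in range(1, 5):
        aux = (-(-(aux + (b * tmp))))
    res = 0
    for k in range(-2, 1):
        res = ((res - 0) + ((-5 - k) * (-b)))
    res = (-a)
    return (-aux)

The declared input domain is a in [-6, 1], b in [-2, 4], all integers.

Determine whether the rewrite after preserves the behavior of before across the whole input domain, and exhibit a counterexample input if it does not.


Input a=-6, b=-2: 0 from before versus 1 from after.
verdict: not equivalent; witness: a=-6, b=-2


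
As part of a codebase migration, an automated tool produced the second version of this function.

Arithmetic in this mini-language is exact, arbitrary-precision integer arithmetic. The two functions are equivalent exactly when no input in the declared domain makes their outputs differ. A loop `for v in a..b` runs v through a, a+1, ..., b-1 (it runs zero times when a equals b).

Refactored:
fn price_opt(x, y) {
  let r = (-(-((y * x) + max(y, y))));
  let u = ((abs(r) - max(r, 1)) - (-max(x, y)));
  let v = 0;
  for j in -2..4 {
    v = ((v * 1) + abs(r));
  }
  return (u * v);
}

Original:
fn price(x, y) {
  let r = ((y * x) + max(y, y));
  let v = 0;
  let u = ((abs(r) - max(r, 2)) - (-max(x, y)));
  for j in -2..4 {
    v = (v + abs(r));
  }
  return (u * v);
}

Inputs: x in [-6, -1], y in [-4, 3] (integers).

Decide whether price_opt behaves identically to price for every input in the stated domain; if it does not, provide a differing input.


Not equivalent: x=-6, y=1 separates them (120 vs 150).
price: r becomes -5; next v becomes 0; next u becomes 4; next at j=-2:; next v becomes 5; next at j=-1:; next v becomes 10; next at j=0:; next v becomes 15; next at j=1:; next v becomes 20; next at j=2:; next v becomes 25; next at j=3:; next v becomes 30; next final value 120
price_opt: r becomes -5; next u becomes 5; next v becomes 0; next at j=-2:; next v becomes 5; next at j=-1:; next v becomes 10; next at j=0:; next v becomes 15; next at j=1:; next v becomes 20; next at j=2:; next v becomes 25; next at j=3:; next v becomes 30; next final value 150
verdict: not equivalent; witness: x=-6, y=1


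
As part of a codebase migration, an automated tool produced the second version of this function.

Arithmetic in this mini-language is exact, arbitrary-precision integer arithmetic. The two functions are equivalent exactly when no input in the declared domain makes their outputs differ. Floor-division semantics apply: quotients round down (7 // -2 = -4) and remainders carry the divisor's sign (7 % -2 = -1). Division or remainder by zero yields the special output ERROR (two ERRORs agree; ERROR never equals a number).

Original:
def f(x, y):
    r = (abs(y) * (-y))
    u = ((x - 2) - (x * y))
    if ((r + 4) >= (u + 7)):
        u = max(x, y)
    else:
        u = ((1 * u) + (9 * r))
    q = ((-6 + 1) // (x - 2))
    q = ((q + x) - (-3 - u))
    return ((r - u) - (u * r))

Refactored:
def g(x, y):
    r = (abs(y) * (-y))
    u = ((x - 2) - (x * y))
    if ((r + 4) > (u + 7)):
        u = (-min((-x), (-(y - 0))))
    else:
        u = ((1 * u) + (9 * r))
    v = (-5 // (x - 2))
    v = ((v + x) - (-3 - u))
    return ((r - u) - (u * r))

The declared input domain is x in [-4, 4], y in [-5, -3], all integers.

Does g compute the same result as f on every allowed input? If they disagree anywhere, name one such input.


Run the pair on x=3, y=-4.
f: r = 16; u = 13; ((r + 4) >= (u + 7)) -> true; u = 3; q = -5; q = 4; return -35
g: r = 16; u = 13; ((r + 4) > (u + 7)) -> false; u = 157; v = -5; v = 158; return -2653
-35 != -2653, so the rewrite changes behavior.
verdict: not equivalent; witness: x=3, y=-4


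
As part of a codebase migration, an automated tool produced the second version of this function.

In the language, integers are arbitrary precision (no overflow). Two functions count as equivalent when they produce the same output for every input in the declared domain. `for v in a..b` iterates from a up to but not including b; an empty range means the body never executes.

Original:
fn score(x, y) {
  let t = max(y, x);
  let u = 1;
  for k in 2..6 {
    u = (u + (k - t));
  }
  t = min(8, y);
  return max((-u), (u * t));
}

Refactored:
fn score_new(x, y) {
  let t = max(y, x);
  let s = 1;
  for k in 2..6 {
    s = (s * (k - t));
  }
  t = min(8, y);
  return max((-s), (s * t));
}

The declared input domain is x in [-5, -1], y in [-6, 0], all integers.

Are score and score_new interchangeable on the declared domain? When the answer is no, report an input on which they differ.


The rewrite breaks on x=-5, y=-6, where the results are -35 and -5040.
score: t becomes -5; next u becomes 1; next at k=2:; next u becomes 8; next at k=3:; next u becomes 16; next at k=4:; next u becomes 25; next at k=5:; next u becomes 35; next t becomes -6; next final value -35
score_new: t becomes -5; next s becomes 1; next at k=2:; next s becomes 7; next at k=3:; next s becomes 56; next at k=4:; next s becomes 504; next at k=5:; next s becomes 5040; next t becomes -6; next final value -5040
verdict: not equivalent; witness: x=-5, y=-6


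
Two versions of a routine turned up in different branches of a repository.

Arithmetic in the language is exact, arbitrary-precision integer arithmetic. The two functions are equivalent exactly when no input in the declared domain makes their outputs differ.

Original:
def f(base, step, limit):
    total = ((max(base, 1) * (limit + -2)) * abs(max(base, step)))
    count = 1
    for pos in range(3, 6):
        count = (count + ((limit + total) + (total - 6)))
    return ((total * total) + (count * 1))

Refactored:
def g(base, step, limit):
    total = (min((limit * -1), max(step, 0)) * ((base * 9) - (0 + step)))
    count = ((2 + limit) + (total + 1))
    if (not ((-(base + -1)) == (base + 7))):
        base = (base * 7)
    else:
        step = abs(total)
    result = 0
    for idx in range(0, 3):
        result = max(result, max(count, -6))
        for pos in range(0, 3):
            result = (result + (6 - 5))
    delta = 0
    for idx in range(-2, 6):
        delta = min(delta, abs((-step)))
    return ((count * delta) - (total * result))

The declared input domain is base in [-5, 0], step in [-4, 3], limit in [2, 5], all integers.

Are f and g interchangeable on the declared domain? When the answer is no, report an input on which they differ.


The rewrite breaks on base=-5, step=-4, limit=2, where the results are -11 and -7872.
f: total := 0 | count := 1 | iter pos=3: | count := -3 | iter pos=4: | count := -7 | iter pos=5: | count := -11 | result -11
g: total := 82 | count := 87 | (not ((-(base + -1)) == (base + 7))): true | base := -35 | result := 0 | iter idx=0: | result := 87 | iter pos=0: | result := 88 | iter pos=1: | result := 89 | iter pos=2: | result := 90 | iter idx=1: | result := 90 | iter pos=0: | result := 91 | iter pos=1: | result := 92 | iter pos=2: | result := 93 | iter idx=2: | result := 93 | iter pos=0: | result := 94 | iter pos=1: | result := 95 | iter pos=2: | result := 96 | delta := 0 | iter idx=-2: | delta := 0 | iter idx=-1: | delta := 0 | iter idx=0: | delta := 0 | iter idx=1: | delta := 0 | iter idx=2: | delta := 0 | iter idx=3: | delta := 0 | iter idx=4: | delta := 0 | iter idx=5: | delta := 0 | result -7872
verdict: not equivalent; witness: base=-5, step=-4, limit=2


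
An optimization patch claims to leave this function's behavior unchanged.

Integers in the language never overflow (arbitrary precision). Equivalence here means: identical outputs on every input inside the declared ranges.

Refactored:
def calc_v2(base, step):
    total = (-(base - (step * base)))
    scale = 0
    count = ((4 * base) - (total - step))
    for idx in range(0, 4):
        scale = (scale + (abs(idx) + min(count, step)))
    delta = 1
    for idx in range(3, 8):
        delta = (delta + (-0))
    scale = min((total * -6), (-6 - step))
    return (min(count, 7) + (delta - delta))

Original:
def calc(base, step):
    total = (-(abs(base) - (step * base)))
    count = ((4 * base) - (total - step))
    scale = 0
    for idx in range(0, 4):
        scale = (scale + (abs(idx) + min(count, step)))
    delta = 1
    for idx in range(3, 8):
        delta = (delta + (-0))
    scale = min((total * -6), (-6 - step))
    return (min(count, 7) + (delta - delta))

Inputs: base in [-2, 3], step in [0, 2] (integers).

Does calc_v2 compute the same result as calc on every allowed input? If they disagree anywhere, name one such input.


Take base=-2, step=0.
calc: total becomes -2; next count becomes -6; next scale becomes 0; next at idx=0:; next scale becomes -6; next at idx=1:; next scale becomes -11; next at idx=2:; next scale becomes -15; next at idx=3:; next scale becomes -18; next delta becomes 1; next at idx=3:; next delta becomes 1; next at idx=4:; next delta becomes 1; next at idx=5:; next delta becomes 1; next at idx=6:; next delta becomes 1; next at idx=7:; next delta becomes 1; next scale becomes -6; next final value -6
calc_v2: total becomes 2; next scale becomes 0; next count becomes -10; next at idx=0:; next scale becomes -10; next at idx=1:; next scale becomes -19; next at idx=2:; next scale becomes -27; next at idx=3:; next scale becomes -34; next delta becomes 1; next at idx=3:; next delta becomes 1; next at idx=4:; next delta becomes 1; next at idx=5:; next delta becomes 1; next at idx=6:; next delta becomes 1; next at idx=7:; next delta becomes 1; next scale becomes -12; next final value -10
-6 against -10: the behavior changed.
verdict: not equivalent; witness: base=-2, step=0


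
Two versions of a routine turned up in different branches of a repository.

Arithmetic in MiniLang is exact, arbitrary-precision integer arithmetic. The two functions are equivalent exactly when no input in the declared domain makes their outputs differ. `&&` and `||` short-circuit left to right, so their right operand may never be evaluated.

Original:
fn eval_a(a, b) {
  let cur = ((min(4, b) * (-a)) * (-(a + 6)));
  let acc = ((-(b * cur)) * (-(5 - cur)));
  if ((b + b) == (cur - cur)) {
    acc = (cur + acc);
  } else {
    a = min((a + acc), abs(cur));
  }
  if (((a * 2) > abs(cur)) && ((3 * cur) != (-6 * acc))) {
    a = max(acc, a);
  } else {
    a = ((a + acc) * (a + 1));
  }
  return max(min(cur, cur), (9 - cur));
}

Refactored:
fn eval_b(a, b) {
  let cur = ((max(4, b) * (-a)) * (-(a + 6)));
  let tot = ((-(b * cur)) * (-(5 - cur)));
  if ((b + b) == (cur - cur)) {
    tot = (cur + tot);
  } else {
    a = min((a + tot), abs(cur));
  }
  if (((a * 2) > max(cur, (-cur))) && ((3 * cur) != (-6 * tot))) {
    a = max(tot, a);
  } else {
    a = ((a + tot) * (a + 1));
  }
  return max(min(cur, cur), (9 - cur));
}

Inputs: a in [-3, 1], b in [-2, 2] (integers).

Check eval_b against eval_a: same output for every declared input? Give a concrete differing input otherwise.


Take a=-3, b=-2.
eval_a: cur=18, then acc=468, then ((b + b) == (cur - cur)) is false, then a=18, then (((a * 2) > abs(cur)) && ((3 * cur) != (-6 * acc))) is true, then a=468, then returns 18
eval_b: cur=-36, then tot=2952, then ((b + b) == (cur - cur)) is false, then a=36, then (((a * 2) > max(cur, (-cur))) && ((3 * cur) != (-6 * tot))) is true, then a=2952, then returns 45
18 != 45, so the rewrite changes behavior.
verdict: not equivalent; witness: a=-3, b=-2
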